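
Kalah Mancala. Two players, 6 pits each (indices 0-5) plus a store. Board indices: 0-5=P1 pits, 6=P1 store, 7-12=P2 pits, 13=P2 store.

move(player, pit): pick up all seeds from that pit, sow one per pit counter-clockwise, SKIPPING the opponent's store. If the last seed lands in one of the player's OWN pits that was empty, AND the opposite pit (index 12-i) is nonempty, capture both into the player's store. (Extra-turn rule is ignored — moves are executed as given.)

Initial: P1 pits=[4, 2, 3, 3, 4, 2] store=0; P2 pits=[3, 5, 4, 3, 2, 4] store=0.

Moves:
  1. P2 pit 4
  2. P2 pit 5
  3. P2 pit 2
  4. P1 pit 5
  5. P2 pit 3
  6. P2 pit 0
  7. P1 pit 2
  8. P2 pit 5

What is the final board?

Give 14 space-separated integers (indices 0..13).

Move 1: P2 pit4 -> P1=[4,2,3,3,4,2](0) P2=[3,5,4,3,0,5](1)
Move 2: P2 pit5 -> P1=[5,3,4,4,4,2](0) P2=[3,5,4,3,0,0](2)
Move 3: P2 pit2 -> P1=[5,3,4,4,4,2](0) P2=[3,5,0,4,1,1](3)
Move 4: P1 pit5 -> P1=[5,3,4,4,4,0](1) P2=[4,5,0,4,1,1](3)
Move 5: P2 pit3 -> P1=[6,3,4,4,4,0](1) P2=[4,5,0,0,2,2](4)
Move 6: P2 pit0 -> P1=[6,3,4,4,4,0](1) P2=[0,6,1,1,3,2](4)
Move 7: P1 pit2 -> P1=[6,3,0,5,5,1](2) P2=[0,6,1,1,3,2](4)
Move 8: P2 pit5 -> P1=[7,3,0,5,5,1](2) P2=[0,6,1,1,3,0](5)

Answer: 7 3 0 5 5 1 2 0 6 1 1 3 0 5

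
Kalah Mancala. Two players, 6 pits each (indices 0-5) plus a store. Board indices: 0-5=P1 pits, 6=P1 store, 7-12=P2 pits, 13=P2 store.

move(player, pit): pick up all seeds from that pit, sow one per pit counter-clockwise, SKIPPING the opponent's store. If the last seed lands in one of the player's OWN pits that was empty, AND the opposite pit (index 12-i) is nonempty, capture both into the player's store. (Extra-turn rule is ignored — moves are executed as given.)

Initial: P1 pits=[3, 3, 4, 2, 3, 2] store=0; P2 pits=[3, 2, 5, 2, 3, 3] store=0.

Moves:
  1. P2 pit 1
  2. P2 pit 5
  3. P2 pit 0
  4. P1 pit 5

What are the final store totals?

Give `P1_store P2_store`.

Answer: 1 1

Derivation:
Move 1: P2 pit1 -> P1=[3,3,4,2,3,2](0) P2=[3,0,6,3,3,3](0)
Move 2: P2 pit5 -> P1=[4,4,4,2,3,2](0) P2=[3,0,6,3,3,0](1)
Move 3: P2 pit0 -> P1=[4,4,4,2,3,2](0) P2=[0,1,7,4,3,0](1)
Move 4: P1 pit5 -> P1=[4,4,4,2,3,0](1) P2=[1,1,7,4,3,0](1)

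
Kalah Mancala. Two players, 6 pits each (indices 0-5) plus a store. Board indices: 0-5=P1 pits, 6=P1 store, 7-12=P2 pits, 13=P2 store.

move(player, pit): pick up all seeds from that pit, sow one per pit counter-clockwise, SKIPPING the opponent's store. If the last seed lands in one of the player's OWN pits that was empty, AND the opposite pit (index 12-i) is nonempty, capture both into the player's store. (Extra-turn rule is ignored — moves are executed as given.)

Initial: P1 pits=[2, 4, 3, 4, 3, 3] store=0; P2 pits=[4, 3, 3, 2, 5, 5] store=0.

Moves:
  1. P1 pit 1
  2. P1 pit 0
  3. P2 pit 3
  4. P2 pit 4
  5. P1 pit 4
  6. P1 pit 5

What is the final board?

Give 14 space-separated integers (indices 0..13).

Move 1: P1 pit1 -> P1=[2,0,4,5,4,4](0) P2=[4,3,3,2,5,5](0)
Move 2: P1 pit0 -> P1=[0,1,5,5,4,4](0) P2=[4,3,3,2,5,5](0)
Move 3: P2 pit3 -> P1=[0,1,5,5,4,4](0) P2=[4,3,3,0,6,6](0)
Move 4: P2 pit4 -> P1=[1,2,6,6,4,4](0) P2=[4,3,3,0,0,7](1)
Move 5: P1 pit4 -> P1=[1,2,6,6,0,5](1) P2=[5,4,3,0,0,7](1)
Move 6: P1 pit5 -> P1=[1,2,6,6,0,0](2) P2=[6,5,4,1,0,7](1)

Answer: 1 2 6 6 0 0 2 6 5 4 1 0 7 1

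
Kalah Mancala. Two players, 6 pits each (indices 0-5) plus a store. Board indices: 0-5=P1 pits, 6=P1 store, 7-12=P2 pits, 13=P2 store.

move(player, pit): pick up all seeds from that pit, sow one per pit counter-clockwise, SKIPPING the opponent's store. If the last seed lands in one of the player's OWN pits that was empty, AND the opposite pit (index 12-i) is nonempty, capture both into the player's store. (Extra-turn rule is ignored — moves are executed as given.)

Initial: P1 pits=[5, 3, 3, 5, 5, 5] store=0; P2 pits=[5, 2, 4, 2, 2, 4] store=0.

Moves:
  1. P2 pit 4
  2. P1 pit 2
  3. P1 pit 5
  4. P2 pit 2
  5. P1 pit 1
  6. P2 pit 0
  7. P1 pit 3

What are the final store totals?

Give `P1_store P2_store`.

Move 1: P2 pit4 -> P1=[5,3,3,5,5,5](0) P2=[5,2,4,2,0,5](1)
Move 2: P1 pit2 -> P1=[5,3,0,6,6,6](0) P2=[5,2,4,2,0,5](1)
Move 3: P1 pit5 -> P1=[5,3,0,6,6,0](1) P2=[6,3,5,3,1,5](1)
Move 4: P2 pit2 -> P1=[6,3,0,6,6,0](1) P2=[6,3,0,4,2,6](2)
Move 5: P1 pit1 -> P1=[6,0,1,7,7,0](1) P2=[6,3,0,4,2,6](2)
Move 6: P2 pit0 -> P1=[6,0,1,7,7,0](1) P2=[0,4,1,5,3,7](3)
Move 7: P1 pit3 -> P1=[6,0,1,0,8,1](2) P2=[1,5,2,6,3,7](3)

Answer: 2 3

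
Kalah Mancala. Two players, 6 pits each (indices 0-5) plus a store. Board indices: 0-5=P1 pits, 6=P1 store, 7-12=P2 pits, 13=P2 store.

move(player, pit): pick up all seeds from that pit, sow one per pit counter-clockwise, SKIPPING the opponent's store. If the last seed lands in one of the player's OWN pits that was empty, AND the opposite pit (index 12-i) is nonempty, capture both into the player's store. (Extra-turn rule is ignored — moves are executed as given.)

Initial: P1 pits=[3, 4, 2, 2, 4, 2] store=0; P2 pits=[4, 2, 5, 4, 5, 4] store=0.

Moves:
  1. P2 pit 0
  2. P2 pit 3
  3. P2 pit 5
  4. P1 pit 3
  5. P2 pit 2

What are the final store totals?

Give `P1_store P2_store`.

Move 1: P2 pit0 -> P1=[3,4,2,2,4,2](0) P2=[0,3,6,5,6,4](0)
Move 2: P2 pit3 -> P1=[4,5,2,2,4,2](0) P2=[0,3,6,0,7,5](1)
Move 3: P2 pit5 -> P1=[5,6,3,3,4,2](0) P2=[0,3,6,0,7,0](2)
Move 4: P1 pit3 -> P1=[5,6,3,0,5,3](1) P2=[0,3,6,0,7,0](2)
Move 5: P2 pit2 -> P1=[6,7,3,0,5,3](1) P2=[0,3,0,1,8,1](3)

Answer: 1 3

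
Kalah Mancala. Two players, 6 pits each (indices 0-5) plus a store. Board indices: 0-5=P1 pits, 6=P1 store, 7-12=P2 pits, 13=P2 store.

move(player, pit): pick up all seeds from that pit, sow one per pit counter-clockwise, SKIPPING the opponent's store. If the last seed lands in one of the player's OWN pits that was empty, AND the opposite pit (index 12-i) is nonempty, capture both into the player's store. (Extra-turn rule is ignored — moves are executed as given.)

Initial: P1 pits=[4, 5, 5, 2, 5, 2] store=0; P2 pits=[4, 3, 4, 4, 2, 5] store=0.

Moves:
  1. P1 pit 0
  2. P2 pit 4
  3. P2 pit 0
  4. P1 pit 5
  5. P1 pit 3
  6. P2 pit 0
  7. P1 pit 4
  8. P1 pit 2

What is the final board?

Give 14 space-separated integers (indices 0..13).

Answer: 0 0 0 1 1 3 4 2 7 6 6 1 6 8

Derivation:
Move 1: P1 pit0 -> P1=[0,6,6,3,6,2](0) P2=[4,3,4,4,2,5](0)
Move 2: P2 pit4 -> P1=[0,6,6,3,6,2](0) P2=[4,3,4,4,0,6](1)
Move 3: P2 pit0 -> P1=[0,0,6,3,6,2](0) P2=[0,4,5,5,0,6](8)
Move 4: P1 pit5 -> P1=[0,0,6,3,6,0](1) P2=[1,4,5,5,0,6](8)
Move 5: P1 pit3 -> P1=[0,0,6,0,7,1](2) P2=[1,4,5,5,0,6](8)
Move 6: P2 pit0 -> P1=[0,0,6,0,7,1](2) P2=[0,5,5,5,0,6](8)
Move 7: P1 pit4 -> P1=[0,0,6,0,0,2](3) P2=[1,6,6,6,1,6](8)
Move 8: P1 pit2 -> P1=[0,0,0,1,1,3](4) P2=[2,7,6,6,1,6](8)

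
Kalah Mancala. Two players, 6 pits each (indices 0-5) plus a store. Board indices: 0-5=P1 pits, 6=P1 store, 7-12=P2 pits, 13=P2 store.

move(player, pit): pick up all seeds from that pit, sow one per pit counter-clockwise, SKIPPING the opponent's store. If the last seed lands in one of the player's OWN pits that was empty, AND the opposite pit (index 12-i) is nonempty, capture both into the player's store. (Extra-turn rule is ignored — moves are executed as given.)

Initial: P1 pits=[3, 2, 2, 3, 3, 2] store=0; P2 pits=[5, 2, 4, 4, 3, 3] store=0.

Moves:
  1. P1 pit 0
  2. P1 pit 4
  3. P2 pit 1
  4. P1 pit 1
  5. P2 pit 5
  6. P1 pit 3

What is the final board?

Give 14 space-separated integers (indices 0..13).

Move 1: P1 pit0 -> P1=[0,3,3,4,3,2](0) P2=[5,2,4,4,3,3](0)
Move 2: P1 pit4 -> P1=[0,3,3,4,0,3](1) P2=[6,2,4,4,3,3](0)
Move 3: P2 pit1 -> P1=[0,3,3,4,0,3](1) P2=[6,0,5,5,3,3](0)
Move 4: P1 pit1 -> P1=[0,0,4,5,1,3](1) P2=[6,0,5,5,3,3](0)
Move 5: P2 pit5 -> P1=[1,1,4,5,1,3](1) P2=[6,0,5,5,3,0](1)
Move 6: P1 pit3 -> P1=[1,1,4,0,2,4](2) P2=[7,1,5,5,3,0](1)

Answer: 1 1 4 0 2 4 2 7 1 5 5 3 0 1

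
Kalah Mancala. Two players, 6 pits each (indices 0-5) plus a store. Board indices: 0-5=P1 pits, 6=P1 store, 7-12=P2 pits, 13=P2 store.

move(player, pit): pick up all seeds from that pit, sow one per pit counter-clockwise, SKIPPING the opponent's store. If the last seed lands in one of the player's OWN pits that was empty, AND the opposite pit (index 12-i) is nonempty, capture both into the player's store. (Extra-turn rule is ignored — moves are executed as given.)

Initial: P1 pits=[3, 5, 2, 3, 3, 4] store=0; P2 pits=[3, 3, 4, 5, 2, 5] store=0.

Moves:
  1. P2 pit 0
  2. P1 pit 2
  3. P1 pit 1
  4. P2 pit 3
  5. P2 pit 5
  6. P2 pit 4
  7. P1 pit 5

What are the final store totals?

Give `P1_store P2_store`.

Answer: 2 3

Derivation:
Move 1: P2 pit0 -> P1=[3,5,2,3,3,4](0) P2=[0,4,5,6,2,5](0)
Move 2: P1 pit2 -> P1=[3,5,0,4,4,4](0) P2=[0,4,5,6,2,5](0)
Move 3: P1 pit1 -> P1=[3,0,1,5,5,5](1) P2=[0,4,5,6,2,5](0)
Move 4: P2 pit3 -> P1=[4,1,2,5,5,5](1) P2=[0,4,5,0,3,6](1)
Move 5: P2 pit5 -> P1=[5,2,3,6,6,5](1) P2=[0,4,5,0,3,0](2)
Move 6: P2 pit4 -> P1=[6,2,3,6,6,5](1) P2=[0,4,5,0,0,1](3)
Move 7: P1 pit5 -> P1=[6,2,3,6,6,0](2) P2=[1,5,6,1,0,1](3)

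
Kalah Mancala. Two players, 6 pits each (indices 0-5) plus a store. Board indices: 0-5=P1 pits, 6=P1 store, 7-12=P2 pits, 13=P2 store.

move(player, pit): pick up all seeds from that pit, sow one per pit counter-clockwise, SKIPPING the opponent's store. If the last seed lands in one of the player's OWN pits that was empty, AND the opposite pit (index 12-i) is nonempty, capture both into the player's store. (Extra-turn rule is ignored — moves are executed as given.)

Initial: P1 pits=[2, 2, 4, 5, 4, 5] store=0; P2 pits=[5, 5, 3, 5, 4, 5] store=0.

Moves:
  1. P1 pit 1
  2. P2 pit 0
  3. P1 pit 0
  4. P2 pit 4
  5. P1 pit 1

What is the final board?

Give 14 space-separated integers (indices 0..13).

Move 1: P1 pit1 -> P1=[2,0,5,6,4,5](0) P2=[5,5,3,5,4,5](0)
Move 2: P2 pit0 -> P1=[2,0,5,6,4,5](0) P2=[0,6,4,6,5,6](0)
Move 3: P1 pit0 -> P1=[0,1,6,6,4,5](0) P2=[0,6,4,6,5,6](0)
Move 4: P2 pit4 -> P1=[1,2,7,6,4,5](0) P2=[0,6,4,6,0,7](1)
Move 5: P1 pit1 -> P1=[1,0,8,7,4,5](0) P2=[0,6,4,6,0,7](1)

Answer: 1 0 8 7 4 5 0 0 6 4 6 0 7 1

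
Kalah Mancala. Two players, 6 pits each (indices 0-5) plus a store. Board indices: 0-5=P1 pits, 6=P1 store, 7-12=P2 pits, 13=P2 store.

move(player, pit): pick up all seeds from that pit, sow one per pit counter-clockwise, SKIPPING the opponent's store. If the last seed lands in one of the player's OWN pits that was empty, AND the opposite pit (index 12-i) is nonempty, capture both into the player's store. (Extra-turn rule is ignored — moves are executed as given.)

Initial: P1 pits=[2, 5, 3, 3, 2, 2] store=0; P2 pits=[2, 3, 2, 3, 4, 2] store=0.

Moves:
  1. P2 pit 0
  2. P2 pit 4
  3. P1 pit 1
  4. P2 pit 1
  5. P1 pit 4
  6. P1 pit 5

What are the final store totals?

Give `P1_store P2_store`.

Move 1: P2 pit0 -> P1=[2,5,3,3,2,2](0) P2=[0,4,3,3,4,2](0)
Move 2: P2 pit4 -> P1=[3,6,3,3,2,2](0) P2=[0,4,3,3,0,3](1)
Move 3: P1 pit1 -> P1=[3,0,4,4,3,3](1) P2=[1,4,3,3,0,3](1)
Move 4: P2 pit1 -> P1=[3,0,4,4,3,3](1) P2=[1,0,4,4,1,4](1)
Move 5: P1 pit4 -> P1=[3,0,4,4,0,4](2) P2=[2,0,4,4,1,4](1)
Move 6: P1 pit5 -> P1=[3,0,4,4,0,0](3) P2=[3,1,5,4,1,4](1)

Answer: 3 1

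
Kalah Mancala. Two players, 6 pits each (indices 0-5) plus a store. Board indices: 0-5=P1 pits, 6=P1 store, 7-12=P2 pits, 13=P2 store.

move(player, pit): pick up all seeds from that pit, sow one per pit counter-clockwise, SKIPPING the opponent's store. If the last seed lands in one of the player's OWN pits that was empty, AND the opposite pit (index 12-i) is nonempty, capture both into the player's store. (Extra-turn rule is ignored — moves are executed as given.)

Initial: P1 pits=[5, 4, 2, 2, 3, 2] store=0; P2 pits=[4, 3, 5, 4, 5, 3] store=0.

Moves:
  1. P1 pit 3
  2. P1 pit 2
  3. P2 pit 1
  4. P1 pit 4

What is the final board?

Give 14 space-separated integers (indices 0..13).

Answer: 5 4 0 1 0 4 1 5 1 7 5 6 3 0

Derivation:
Move 1: P1 pit3 -> P1=[5,4,2,0,4,3](0) P2=[4,3,5,4,5,3](0)
Move 2: P1 pit2 -> P1=[5,4,0,1,5,3](0) P2=[4,3,5,4,5,3](0)
Move 3: P2 pit1 -> P1=[5,4,0,1,5,3](0) P2=[4,0,6,5,6,3](0)
Move 4: P1 pit4 -> P1=[5,4,0,1,0,4](1) P2=[5,1,7,5,6,3](0)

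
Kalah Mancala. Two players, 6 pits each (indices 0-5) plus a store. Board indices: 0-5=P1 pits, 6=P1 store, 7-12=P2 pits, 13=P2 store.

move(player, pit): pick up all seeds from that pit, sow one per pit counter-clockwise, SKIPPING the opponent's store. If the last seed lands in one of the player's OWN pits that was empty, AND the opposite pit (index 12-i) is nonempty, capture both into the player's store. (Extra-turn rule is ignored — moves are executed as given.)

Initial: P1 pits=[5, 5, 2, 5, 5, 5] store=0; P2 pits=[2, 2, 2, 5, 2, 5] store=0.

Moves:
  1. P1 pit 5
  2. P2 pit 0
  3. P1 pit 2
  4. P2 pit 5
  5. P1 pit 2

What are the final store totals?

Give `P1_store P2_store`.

Answer: 1 1

Derivation:
Move 1: P1 pit5 -> P1=[5,5,2,5,5,0](1) P2=[3,3,3,6,2,5](0)
Move 2: P2 pit0 -> P1=[5,5,2,5,5,0](1) P2=[0,4,4,7,2,5](0)
Move 3: P1 pit2 -> P1=[5,5,0,6,6,0](1) P2=[0,4,4,7,2,5](0)
Move 4: P2 pit5 -> P1=[6,6,1,7,6,0](1) P2=[0,4,4,7,2,0](1)
Move 5: P1 pit2 -> P1=[6,6,0,8,6,0](1) P2=[0,4,4,7,2,0](1)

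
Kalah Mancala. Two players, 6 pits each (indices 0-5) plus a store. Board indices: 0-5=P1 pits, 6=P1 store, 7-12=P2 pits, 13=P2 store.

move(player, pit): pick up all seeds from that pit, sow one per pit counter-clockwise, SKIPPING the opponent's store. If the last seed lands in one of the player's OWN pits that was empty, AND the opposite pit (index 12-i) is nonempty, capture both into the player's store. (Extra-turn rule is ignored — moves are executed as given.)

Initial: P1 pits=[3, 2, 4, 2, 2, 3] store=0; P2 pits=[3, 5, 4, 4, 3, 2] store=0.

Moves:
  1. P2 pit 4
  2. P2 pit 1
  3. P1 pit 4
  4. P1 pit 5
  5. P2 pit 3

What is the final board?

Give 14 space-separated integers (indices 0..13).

Move 1: P2 pit4 -> P1=[4,2,4,2,2,3](0) P2=[3,5,4,4,0,3](1)
Move 2: P2 pit1 -> P1=[4,2,4,2,2,3](0) P2=[3,0,5,5,1,4](2)
Move 3: P1 pit4 -> P1=[4,2,4,2,0,4](1) P2=[3,0,5,5,1,4](2)
Move 4: P1 pit5 -> P1=[4,2,4,2,0,0](2) P2=[4,1,6,5,1,4](2)
Move 5: P2 pit3 -> P1=[5,3,4,2,0,0](2) P2=[4,1,6,0,2,5](3)

Answer: 5 3 4 2 0 0 2 4 1 6 0 2 5 3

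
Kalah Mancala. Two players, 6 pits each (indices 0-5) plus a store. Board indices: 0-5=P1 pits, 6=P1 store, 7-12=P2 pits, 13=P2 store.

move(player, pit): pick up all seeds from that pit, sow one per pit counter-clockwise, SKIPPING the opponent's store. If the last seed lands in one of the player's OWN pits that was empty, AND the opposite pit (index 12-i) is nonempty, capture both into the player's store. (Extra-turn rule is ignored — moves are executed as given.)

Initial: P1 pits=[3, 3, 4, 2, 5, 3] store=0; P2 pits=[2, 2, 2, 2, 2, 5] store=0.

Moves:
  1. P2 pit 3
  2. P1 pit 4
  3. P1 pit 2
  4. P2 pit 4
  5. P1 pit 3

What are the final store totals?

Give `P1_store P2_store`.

Answer: 3 1

Derivation:
Move 1: P2 pit3 -> P1=[3,3,4,2,5,3](0) P2=[2,2,2,0,3,6](0)
Move 2: P1 pit4 -> P1=[3,3,4,2,0,4](1) P2=[3,3,3,0,3,6](0)
Move 3: P1 pit2 -> P1=[3,3,0,3,1,5](2) P2=[3,3,3,0,3,6](0)
Move 4: P2 pit4 -> P1=[4,3,0,3,1,5](2) P2=[3,3,3,0,0,7](1)
Move 5: P1 pit3 -> P1=[4,3,0,0,2,6](3) P2=[3,3,3,0,0,7](1)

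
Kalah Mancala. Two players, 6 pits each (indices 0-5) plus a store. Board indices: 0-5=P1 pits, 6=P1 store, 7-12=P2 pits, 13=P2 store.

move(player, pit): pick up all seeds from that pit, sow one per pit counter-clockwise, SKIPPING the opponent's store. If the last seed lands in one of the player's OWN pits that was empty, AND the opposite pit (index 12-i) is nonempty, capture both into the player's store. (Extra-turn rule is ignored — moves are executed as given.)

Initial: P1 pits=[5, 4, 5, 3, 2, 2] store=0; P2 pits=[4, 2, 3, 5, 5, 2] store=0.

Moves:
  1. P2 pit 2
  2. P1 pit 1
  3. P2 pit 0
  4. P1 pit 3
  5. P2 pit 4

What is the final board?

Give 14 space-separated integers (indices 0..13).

Move 1: P2 pit2 -> P1=[5,4,5,3,2,2](0) P2=[4,2,0,6,6,3](0)
Move 2: P1 pit1 -> P1=[5,0,6,4,3,3](0) P2=[4,2,0,6,6,3](0)
Move 3: P2 pit0 -> P1=[5,0,6,4,3,3](0) P2=[0,3,1,7,7,3](0)
Move 4: P1 pit3 -> P1=[5,0,6,0,4,4](1) P2=[1,3,1,7,7,3](0)
Move 5: P2 pit4 -> P1=[6,1,7,1,5,4](1) P2=[1,3,1,7,0,4](1)

Answer: 6 1 7 1 5 4 1 1 3 1 7 0 4 1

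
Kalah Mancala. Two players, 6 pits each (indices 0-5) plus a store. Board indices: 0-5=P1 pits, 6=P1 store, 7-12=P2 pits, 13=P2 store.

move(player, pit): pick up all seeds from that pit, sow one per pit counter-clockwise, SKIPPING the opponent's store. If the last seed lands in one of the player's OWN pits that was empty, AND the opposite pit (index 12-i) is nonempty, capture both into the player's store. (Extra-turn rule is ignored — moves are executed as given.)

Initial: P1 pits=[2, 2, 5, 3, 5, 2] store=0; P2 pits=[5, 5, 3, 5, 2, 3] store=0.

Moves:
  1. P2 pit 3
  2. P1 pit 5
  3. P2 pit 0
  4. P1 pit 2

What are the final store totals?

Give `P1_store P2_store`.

Move 1: P2 pit3 -> P1=[3,3,5,3,5,2](0) P2=[5,5,3,0,3,4](1)
Move 2: P1 pit5 -> P1=[3,3,5,3,5,0](1) P2=[6,5,3,0,3,4](1)
Move 3: P2 pit0 -> P1=[3,3,5,3,5,0](1) P2=[0,6,4,1,4,5](2)
Move 4: P1 pit2 -> P1=[3,3,0,4,6,1](2) P2=[1,6,4,1,4,5](2)

Answer: 2 2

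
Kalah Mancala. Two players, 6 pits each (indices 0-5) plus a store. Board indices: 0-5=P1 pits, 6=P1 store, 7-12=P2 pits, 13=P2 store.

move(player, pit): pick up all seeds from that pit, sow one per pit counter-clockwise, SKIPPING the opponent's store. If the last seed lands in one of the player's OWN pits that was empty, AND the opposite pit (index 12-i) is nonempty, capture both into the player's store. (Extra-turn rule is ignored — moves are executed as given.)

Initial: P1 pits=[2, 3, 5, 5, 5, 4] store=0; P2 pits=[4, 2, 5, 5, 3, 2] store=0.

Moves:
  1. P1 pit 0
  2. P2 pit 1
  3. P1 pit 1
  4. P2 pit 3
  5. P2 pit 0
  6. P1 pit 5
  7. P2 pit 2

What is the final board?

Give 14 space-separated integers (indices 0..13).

Move 1: P1 pit0 -> P1=[0,4,6,5,5,4](0) P2=[4,2,5,5,3,2](0)
Move 2: P2 pit1 -> P1=[0,4,6,5,5,4](0) P2=[4,0,6,6,3,2](0)
Move 3: P1 pit1 -> P1=[0,0,7,6,6,5](0) P2=[4,0,6,6,3,2](0)
Move 4: P2 pit3 -> P1=[1,1,8,6,6,5](0) P2=[4,0,6,0,4,3](1)
Move 5: P2 pit0 -> P1=[1,1,8,6,6,5](0) P2=[0,1,7,1,5,3](1)
Move 6: P1 pit5 -> P1=[1,1,8,6,6,0](1) P2=[1,2,8,2,5,3](1)
Move 7: P2 pit2 -> P1=[2,2,9,7,6,0](1) P2=[1,2,0,3,6,4](2)

Answer: 2 2 9 7 6 0 1 1 2 0 3 6 4 2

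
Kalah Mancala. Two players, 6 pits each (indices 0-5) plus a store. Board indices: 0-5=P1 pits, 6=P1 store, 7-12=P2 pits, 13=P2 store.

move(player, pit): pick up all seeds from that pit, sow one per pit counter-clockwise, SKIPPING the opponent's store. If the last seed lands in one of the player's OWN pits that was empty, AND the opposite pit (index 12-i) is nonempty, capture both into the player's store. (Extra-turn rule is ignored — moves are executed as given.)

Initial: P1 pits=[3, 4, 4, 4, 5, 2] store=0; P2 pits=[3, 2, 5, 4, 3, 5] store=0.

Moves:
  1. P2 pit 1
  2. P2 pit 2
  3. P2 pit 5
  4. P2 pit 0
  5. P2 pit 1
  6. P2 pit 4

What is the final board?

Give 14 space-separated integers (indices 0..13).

Answer: 6 7 5 5 6 2 0 0 0 2 7 0 1 3

Derivation:
Move 1: P2 pit1 -> P1=[3,4,4,4,5,2](0) P2=[3,0,6,5,3,5](0)
Move 2: P2 pit2 -> P1=[4,5,4,4,5,2](0) P2=[3,0,0,6,4,6](1)
Move 3: P2 pit5 -> P1=[5,6,5,5,6,2](0) P2=[3,0,0,6,4,0](2)
Move 4: P2 pit0 -> P1=[5,6,5,5,6,2](0) P2=[0,1,1,7,4,0](2)
Move 5: P2 pit1 -> P1=[5,6,5,5,6,2](0) P2=[0,0,2,7,4,0](2)
Move 6: P2 pit4 -> P1=[6,7,5,5,6,2](0) P2=[0,0,2,7,0,1](3)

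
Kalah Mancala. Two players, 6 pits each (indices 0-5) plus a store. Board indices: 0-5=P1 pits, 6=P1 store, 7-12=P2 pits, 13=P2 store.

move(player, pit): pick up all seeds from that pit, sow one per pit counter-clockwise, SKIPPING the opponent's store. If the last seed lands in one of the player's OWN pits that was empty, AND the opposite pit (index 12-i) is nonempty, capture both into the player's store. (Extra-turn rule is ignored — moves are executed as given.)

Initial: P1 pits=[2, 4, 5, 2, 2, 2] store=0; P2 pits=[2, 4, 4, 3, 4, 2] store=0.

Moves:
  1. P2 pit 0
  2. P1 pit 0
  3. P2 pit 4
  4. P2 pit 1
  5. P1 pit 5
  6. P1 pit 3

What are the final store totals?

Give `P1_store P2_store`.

Answer: 3 2

Derivation:
Move 1: P2 pit0 -> P1=[2,4,5,2,2,2](0) P2=[0,5,5,3,4,2](0)
Move 2: P1 pit0 -> P1=[0,5,6,2,2,2](0) P2=[0,5,5,3,4,2](0)
Move 3: P2 pit4 -> P1=[1,6,6,2,2,2](0) P2=[0,5,5,3,0,3](1)
Move 4: P2 pit1 -> P1=[1,6,6,2,2,2](0) P2=[0,0,6,4,1,4](2)
Move 5: P1 pit5 -> P1=[1,6,6,2,2,0](1) P2=[1,0,6,4,1,4](2)
Move 6: P1 pit3 -> P1=[1,6,6,0,3,0](3) P2=[0,0,6,4,1,4](2)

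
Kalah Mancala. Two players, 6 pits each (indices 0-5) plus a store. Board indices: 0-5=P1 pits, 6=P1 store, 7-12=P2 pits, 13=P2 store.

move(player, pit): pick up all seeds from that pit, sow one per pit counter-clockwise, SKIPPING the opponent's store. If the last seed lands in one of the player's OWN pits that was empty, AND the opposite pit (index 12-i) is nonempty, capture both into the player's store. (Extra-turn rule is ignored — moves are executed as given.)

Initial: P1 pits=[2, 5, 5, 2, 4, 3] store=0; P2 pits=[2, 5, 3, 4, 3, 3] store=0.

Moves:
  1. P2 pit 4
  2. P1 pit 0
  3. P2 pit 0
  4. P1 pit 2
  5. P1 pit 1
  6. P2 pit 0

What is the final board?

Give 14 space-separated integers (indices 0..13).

Move 1: P2 pit4 -> P1=[3,5,5,2,4,3](0) P2=[2,5,3,4,0,4](1)
Move 2: P1 pit0 -> P1=[0,6,6,3,4,3](0) P2=[2,5,3,4,0,4](1)
Move 3: P2 pit0 -> P1=[0,6,6,3,4,3](0) P2=[0,6,4,4,0,4](1)
Move 4: P1 pit2 -> P1=[0,6,0,4,5,4](1) P2=[1,7,4,4,0,4](1)
Move 5: P1 pit1 -> P1=[0,0,1,5,6,5](2) P2=[2,7,4,4,0,4](1)
Move 6: P2 pit0 -> P1=[0,0,1,5,6,5](2) P2=[0,8,5,4,0,4](1)

Answer: 0 0 1 5 6 5 2 0 8 5 4 0 4 1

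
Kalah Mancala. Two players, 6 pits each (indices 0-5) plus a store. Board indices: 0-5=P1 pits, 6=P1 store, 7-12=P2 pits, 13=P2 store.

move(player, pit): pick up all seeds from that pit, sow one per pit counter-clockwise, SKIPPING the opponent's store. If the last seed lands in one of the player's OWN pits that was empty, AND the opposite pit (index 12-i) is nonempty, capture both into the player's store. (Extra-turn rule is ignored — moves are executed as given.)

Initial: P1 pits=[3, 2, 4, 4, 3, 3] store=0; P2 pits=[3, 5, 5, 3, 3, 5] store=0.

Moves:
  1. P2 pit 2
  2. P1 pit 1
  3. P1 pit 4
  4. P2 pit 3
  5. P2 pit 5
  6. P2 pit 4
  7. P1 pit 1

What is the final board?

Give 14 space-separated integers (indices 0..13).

Answer: 7 0 8 7 1 5 1 4 5 0 0 0 1 4

Derivation:
Move 1: P2 pit2 -> P1=[4,2,4,4,3,3](0) P2=[3,5,0,4,4,6](1)
Move 2: P1 pit1 -> P1=[4,0,5,5,3,3](0) P2=[3,5,0,4,4,6](1)
Move 3: P1 pit4 -> P1=[4,0,5,5,0,4](1) P2=[4,5,0,4,4,6](1)
Move 4: P2 pit3 -> P1=[5,0,5,5,0,4](1) P2=[4,5,0,0,5,7](2)
Move 5: P2 pit5 -> P1=[6,1,6,6,1,5](1) P2=[4,5,0,0,5,0](3)
Move 6: P2 pit4 -> P1=[7,2,7,6,1,5](1) P2=[4,5,0,0,0,1](4)
Move 7: P1 pit1 -> P1=[7,0,8,7,1,5](1) P2=[4,5,0,0,0,1](4)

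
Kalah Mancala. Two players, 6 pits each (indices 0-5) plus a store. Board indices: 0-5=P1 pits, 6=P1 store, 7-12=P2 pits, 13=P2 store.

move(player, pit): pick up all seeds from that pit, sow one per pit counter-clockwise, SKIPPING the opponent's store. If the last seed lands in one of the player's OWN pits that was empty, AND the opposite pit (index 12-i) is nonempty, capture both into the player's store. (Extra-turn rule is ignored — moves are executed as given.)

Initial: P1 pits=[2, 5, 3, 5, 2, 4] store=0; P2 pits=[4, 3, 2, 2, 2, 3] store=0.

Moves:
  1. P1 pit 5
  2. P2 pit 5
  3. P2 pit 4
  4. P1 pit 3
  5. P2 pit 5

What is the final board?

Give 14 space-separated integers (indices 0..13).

Answer: 3 6 3 0 3 1 2 6 5 3 2 0 0 3

Derivation:
Move 1: P1 pit5 -> P1=[2,5,3,5,2,0](1) P2=[5,4,3,2,2,3](0)
Move 2: P2 pit5 -> P1=[3,6,3,5,2,0](1) P2=[5,4,3,2,2,0](1)
Move 3: P2 pit4 -> P1=[3,6,3,5,2,0](1) P2=[5,4,3,2,0,1](2)
Move 4: P1 pit3 -> P1=[3,6,3,0,3,1](2) P2=[6,5,3,2,0,1](2)
Move 5: P2 pit5 -> P1=[3,6,3,0,3,1](2) P2=[6,5,3,2,0,0](3)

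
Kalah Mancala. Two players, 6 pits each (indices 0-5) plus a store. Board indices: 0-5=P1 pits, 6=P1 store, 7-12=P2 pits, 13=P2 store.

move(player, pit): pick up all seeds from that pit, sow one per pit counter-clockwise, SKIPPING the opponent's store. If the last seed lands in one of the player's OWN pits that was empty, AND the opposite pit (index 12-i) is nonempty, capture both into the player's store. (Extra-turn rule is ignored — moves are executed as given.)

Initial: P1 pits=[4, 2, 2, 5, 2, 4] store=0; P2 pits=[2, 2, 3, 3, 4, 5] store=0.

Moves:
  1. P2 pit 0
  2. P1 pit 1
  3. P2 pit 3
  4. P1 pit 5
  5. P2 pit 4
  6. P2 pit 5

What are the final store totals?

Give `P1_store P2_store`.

Answer: 1 3

Derivation:
Move 1: P2 pit0 -> P1=[4,2,2,5,2,4](0) P2=[0,3,4,3,4,5](0)
Move 2: P1 pit1 -> P1=[4,0,3,6,2,4](0) P2=[0,3,4,3,4,5](0)
Move 3: P2 pit3 -> P1=[4,0,3,6,2,4](0) P2=[0,3,4,0,5,6](1)
Move 4: P1 pit5 -> P1=[4,0,3,6,2,0](1) P2=[1,4,5,0,5,6](1)
Move 5: P2 pit4 -> P1=[5,1,4,6,2,0](1) P2=[1,4,5,0,0,7](2)
Move 6: P2 pit5 -> P1=[6,2,5,7,3,1](1) P2=[1,4,5,0,0,0](3)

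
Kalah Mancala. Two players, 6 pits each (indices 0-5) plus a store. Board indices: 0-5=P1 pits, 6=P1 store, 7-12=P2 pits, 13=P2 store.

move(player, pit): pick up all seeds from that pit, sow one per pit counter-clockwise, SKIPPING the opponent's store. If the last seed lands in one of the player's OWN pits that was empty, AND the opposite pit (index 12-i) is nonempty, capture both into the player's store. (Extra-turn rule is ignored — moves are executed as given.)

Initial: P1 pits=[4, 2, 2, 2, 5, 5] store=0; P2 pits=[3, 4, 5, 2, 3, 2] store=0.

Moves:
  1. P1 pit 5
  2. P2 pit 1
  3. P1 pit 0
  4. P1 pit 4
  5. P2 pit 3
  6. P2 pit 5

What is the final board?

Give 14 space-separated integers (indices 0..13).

Answer: 2 5 4 3 0 1 2 5 1 8 0 5 0 3

Derivation:
Move 1: P1 pit5 -> P1=[4,2,2,2,5,0](1) P2=[4,5,6,3,3,2](0)
Move 2: P2 pit1 -> P1=[4,2,2,2,5,0](1) P2=[4,0,7,4,4,3](1)
Move 3: P1 pit0 -> P1=[0,3,3,3,6,0](1) P2=[4,0,7,4,4,3](1)
Move 4: P1 pit4 -> P1=[0,3,3,3,0,1](2) P2=[5,1,8,5,4,3](1)
Move 5: P2 pit3 -> P1=[1,4,3,3,0,1](2) P2=[5,1,8,0,5,4](2)
Move 6: P2 pit5 -> P1=[2,5,4,3,0,1](2) P2=[5,1,8,0,5,0](3)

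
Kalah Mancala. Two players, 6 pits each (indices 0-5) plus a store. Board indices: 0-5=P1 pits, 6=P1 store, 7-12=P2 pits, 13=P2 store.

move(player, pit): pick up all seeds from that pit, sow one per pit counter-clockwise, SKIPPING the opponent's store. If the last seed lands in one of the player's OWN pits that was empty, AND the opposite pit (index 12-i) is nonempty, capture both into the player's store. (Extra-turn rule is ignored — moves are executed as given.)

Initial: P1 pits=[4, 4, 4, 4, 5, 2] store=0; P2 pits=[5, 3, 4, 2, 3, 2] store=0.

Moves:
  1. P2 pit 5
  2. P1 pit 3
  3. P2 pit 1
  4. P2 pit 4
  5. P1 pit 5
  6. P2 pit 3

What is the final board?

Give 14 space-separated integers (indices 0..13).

Answer: 6 5 4 0 6 0 2 7 1 5 0 1 2 3

Derivation:
Move 1: P2 pit5 -> P1=[5,4,4,4,5,2](0) P2=[5,3,4,2,3,0](1)
Move 2: P1 pit3 -> P1=[5,4,4,0,6,3](1) P2=[6,3,4,2,3,0](1)
Move 3: P2 pit1 -> P1=[5,4,4,0,6,3](1) P2=[6,0,5,3,4,0](1)
Move 4: P2 pit4 -> P1=[6,5,4,0,6,3](1) P2=[6,0,5,3,0,1](2)
Move 5: P1 pit5 -> P1=[6,5,4,0,6,0](2) P2=[7,1,5,3,0,1](2)
Move 6: P2 pit3 -> P1=[6,5,4,0,6,0](2) P2=[7,1,5,0,1,2](3)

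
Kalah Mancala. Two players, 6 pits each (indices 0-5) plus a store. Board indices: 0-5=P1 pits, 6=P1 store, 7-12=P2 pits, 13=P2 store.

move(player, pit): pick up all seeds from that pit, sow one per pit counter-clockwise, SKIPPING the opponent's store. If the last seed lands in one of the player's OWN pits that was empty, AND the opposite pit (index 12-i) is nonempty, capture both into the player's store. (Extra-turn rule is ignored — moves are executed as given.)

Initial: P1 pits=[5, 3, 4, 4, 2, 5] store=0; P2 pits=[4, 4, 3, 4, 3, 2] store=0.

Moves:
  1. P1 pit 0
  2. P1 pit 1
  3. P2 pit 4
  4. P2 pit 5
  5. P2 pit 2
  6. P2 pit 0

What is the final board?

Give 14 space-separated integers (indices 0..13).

Move 1: P1 pit0 -> P1=[0,4,5,5,3,6](0) P2=[4,4,3,4,3,2](0)
Move 2: P1 pit1 -> P1=[0,0,6,6,4,7](0) P2=[4,4,3,4,3,2](0)
Move 3: P2 pit4 -> P1=[1,0,6,6,4,7](0) P2=[4,4,3,4,0,3](1)
Move 4: P2 pit5 -> P1=[2,1,6,6,4,7](0) P2=[4,4,3,4,0,0](2)
Move 5: P2 pit2 -> P1=[0,1,6,6,4,7](0) P2=[4,4,0,5,1,0](5)
Move 6: P2 pit0 -> P1=[0,1,6,6,4,7](0) P2=[0,5,1,6,2,0](5)

Answer: 0 1 6 6 4 7 0 0 5 1 6 2 0 5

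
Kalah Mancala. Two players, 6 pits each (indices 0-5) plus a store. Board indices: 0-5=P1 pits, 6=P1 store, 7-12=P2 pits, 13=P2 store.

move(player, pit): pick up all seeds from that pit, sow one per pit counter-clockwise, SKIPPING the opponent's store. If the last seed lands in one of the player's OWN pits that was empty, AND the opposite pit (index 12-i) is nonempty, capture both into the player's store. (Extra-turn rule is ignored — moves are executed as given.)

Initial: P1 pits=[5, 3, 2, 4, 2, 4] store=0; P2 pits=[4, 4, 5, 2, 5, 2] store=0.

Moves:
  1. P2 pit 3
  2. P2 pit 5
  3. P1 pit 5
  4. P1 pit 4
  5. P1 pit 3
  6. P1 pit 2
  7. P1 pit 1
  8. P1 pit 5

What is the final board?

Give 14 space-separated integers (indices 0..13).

Move 1: P2 pit3 -> P1=[5,3,2,4,2,4](0) P2=[4,4,5,0,6,3](0)
Move 2: P2 pit5 -> P1=[6,4,2,4,2,4](0) P2=[4,4,5,0,6,0](1)
Move 3: P1 pit5 -> P1=[6,4,2,4,2,0](1) P2=[5,5,6,0,6,0](1)
Move 4: P1 pit4 -> P1=[6,4,2,4,0,1](2) P2=[5,5,6,0,6,0](1)
Move 5: P1 pit3 -> P1=[6,4,2,0,1,2](3) P2=[6,5,6,0,6,0](1)
Move 6: P1 pit2 -> P1=[6,4,0,1,2,2](3) P2=[6,5,6,0,6,0](1)
Move 7: P1 pit1 -> P1=[6,0,1,2,3,3](3) P2=[6,5,6,0,6,0](1)
Move 8: P1 pit5 -> P1=[6,0,1,2,3,0](4) P2=[7,6,6,0,6,0](1)

Answer: 6 0 1 2 3 0 4 7 6 6 0 6 0 1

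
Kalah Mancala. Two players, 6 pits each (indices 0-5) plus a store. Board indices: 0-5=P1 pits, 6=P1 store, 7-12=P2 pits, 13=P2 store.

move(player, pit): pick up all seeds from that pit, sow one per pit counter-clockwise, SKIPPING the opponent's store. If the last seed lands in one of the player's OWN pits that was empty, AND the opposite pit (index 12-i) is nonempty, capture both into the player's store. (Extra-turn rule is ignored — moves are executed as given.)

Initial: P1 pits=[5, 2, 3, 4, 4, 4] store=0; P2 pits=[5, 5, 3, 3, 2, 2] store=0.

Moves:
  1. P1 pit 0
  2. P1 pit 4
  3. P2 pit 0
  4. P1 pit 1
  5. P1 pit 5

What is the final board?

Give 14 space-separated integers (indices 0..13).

Answer: 0 0 5 6 0 0 10 1 1 6 5 4 3 1

Derivation:
Move 1: P1 pit0 -> P1=[0,3,4,5,5,5](0) P2=[5,5,3,3,2,2](0)
Move 2: P1 pit4 -> P1=[0,3,4,5,0,6](1) P2=[6,6,4,3,2,2](0)
Move 3: P2 pit0 -> P1=[0,3,4,5,0,6](1) P2=[0,7,5,4,3,3](1)
Move 4: P1 pit1 -> P1=[0,0,5,6,0,6](9) P2=[0,0,5,4,3,3](1)
Move 5: P1 pit5 -> P1=[0,0,5,6,0,0](10) P2=[1,1,6,5,4,3](1)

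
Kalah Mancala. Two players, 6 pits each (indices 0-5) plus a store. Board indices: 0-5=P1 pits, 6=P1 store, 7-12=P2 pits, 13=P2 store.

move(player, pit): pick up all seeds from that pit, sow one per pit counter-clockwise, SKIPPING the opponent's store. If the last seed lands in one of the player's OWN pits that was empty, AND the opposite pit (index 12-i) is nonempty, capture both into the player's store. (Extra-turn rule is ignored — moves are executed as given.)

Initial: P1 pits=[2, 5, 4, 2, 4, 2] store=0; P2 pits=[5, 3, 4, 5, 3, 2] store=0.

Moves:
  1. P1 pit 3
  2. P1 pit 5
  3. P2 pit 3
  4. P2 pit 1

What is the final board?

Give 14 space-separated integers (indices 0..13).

Move 1: P1 pit3 -> P1=[2,5,4,0,5,3](0) P2=[5,3,4,5,3,2](0)
Move 2: P1 pit5 -> P1=[2,5,4,0,5,0](1) P2=[6,4,4,5,3,2](0)
Move 3: P2 pit3 -> P1=[3,6,4,0,5,0](1) P2=[6,4,4,0,4,3](1)
Move 4: P2 pit1 -> P1=[3,6,4,0,5,0](1) P2=[6,0,5,1,5,4](1)

Answer: 3 6 4 0 5 0 1 6 0 5 1 5 4 1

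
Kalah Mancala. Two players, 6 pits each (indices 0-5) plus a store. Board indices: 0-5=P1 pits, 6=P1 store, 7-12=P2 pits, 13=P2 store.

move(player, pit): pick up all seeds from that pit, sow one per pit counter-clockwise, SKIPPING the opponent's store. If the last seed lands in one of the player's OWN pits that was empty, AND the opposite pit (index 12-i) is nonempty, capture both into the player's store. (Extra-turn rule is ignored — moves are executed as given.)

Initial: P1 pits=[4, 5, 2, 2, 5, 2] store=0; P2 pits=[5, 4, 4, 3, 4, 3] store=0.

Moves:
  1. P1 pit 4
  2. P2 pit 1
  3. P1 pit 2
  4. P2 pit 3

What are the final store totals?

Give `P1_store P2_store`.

Answer: 1 2

Derivation:
Move 1: P1 pit4 -> P1=[4,5,2,2,0,3](1) P2=[6,5,5,3,4,3](0)
Move 2: P2 pit1 -> P1=[4,5,2,2,0,3](1) P2=[6,0,6,4,5,4](1)
Move 3: P1 pit2 -> P1=[4,5,0,3,1,3](1) P2=[6,0,6,4,5,4](1)
Move 4: P2 pit3 -> P1=[5,5,0,3,1,3](1) P2=[6,0,6,0,6,5](2)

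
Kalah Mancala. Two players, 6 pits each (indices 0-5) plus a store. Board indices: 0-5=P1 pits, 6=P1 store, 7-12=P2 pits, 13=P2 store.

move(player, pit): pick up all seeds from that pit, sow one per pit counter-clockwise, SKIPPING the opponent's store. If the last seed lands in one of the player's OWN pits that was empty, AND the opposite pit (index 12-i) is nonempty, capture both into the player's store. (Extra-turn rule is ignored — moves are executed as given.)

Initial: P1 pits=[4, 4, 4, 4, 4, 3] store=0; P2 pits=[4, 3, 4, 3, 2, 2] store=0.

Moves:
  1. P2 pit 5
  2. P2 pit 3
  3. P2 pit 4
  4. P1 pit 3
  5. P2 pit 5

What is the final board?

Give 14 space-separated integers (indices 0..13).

Answer: 7 4 4 0 5 4 1 5 3 4 0 0 0 4

Derivation:
Move 1: P2 pit5 -> P1=[5,4,4,4,4,3](0) P2=[4,3,4,3,2,0](1)
Move 2: P2 pit3 -> P1=[5,4,4,4,4,3](0) P2=[4,3,4,0,3,1](2)
Move 3: P2 pit4 -> P1=[6,4,4,4,4,3](0) P2=[4,3,4,0,0,2](3)
Move 4: P1 pit3 -> P1=[6,4,4,0,5,4](1) P2=[5,3,4,0,0,2](3)
Move 5: P2 pit5 -> P1=[7,4,4,0,5,4](1) P2=[5,3,4,0,0,0](4)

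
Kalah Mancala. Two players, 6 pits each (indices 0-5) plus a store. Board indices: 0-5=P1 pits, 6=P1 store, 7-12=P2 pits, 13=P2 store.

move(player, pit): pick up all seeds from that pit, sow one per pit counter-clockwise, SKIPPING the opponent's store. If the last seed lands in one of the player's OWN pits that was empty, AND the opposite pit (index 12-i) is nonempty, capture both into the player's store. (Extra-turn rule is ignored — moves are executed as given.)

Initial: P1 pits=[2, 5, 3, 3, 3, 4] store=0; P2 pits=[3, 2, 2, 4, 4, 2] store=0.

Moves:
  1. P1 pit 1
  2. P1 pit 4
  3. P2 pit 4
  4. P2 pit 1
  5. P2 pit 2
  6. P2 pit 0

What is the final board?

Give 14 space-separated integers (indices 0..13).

Move 1: P1 pit1 -> P1=[2,0,4,4,4,5](1) P2=[3,2,2,4,4,2](0)
Move 2: P1 pit4 -> P1=[2,0,4,4,0,6](2) P2=[4,3,2,4,4,2](0)
Move 3: P2 pit4 -> P1=[3,1,4,4,0,6](2) P2=[4,3,2,4,0,3](1)
Move 4: P2 pit1 -> P1=[3,0,4,4,0,6](2) P2=[4,0,3,5,0,3](3)
Move 5: P2 pit2 -> P1=[3,0,4,4,0,6](2) P2=[4,0,0,6,1,4](3)
Move 6: P2 pit0 -> P1=[3,0,4,4,0,6](2) P2=[0,1,1,7,2,4](3)

Answer: 3 0 4 4 0 6 2 0 1 1 7 2 4 3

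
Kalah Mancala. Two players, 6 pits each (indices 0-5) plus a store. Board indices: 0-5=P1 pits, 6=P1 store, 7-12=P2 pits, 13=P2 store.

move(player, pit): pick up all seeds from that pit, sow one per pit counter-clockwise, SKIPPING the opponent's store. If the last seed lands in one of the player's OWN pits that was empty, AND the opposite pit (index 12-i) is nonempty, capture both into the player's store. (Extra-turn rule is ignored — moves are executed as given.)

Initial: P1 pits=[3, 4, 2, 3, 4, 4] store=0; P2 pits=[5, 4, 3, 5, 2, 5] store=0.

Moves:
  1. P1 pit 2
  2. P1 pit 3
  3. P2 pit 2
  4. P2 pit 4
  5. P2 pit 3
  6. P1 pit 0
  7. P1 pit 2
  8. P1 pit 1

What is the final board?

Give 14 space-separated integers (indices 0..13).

Answer: 0 0 1 3 9 7 2 7 4 0 0 1 8 2

Derivation:
Move 1: P1 pit2 -> P1=[3,4,0,4,5,4](0) P2=[5,4,3,5,2,5](0)
Move 2: P1 pit3 -> P1=[3,4,0,0,6,5](1) P2=[6,4,3,5,2,5](0)
Move 3: P2 pit2 -> P1=[3,4,0,0,6,5](1) P2=[6,4,0,6,3,6](0)
Move 4: P2 pit4 -> P1=[4,4,0,0,6,5](1) P2=[6,4,0,6,0,7](1)
Move 5: P2 pit3 -> P1=[5,5,1,0,6,5](1) P2=[6,4,0,0,1,8](2)
Move 6: P1 pit0 -> P1=[0,6,2,1,7,6](1) P2=[6,4,0,0,1,8](2)
Move 7: P1 pit2 -> P1=[0,6,0,2,8,6](1) P2=[6,4,0,0,1,8](2)
Move 8: P1 pit1 -> P1=[0,0,1,3,9,7](2) P2=[7,4,0,0,1,8](2)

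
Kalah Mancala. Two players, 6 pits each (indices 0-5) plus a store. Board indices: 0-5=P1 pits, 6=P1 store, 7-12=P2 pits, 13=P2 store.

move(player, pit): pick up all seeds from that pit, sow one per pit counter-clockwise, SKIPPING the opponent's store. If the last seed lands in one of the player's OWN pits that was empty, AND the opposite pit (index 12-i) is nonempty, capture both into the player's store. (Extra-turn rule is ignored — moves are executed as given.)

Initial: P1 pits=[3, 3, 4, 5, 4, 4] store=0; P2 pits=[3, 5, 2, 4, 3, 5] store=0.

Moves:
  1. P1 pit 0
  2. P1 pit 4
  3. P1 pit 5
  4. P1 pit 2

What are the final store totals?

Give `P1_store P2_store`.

Move 1: P1 pit0 -> P1=[0,4,5,6,4,4](0) P2=[3,5,2,4,3,5](0)
Move 2: P1 pit4 -> P1=[0,4,5,6,0,5](1) P2=[4,6,2,4,3,5](0)
Move 3: P1 pit5 -> P1=[0,4,5,6,0,0](2) P2=[5,7,3,5,3,5](0)
Move 4: P1 pit2 -> P1=[0,4,0,7,1,1](3) P2=[6,7,3,5,3,5](0)

Answer: 3 0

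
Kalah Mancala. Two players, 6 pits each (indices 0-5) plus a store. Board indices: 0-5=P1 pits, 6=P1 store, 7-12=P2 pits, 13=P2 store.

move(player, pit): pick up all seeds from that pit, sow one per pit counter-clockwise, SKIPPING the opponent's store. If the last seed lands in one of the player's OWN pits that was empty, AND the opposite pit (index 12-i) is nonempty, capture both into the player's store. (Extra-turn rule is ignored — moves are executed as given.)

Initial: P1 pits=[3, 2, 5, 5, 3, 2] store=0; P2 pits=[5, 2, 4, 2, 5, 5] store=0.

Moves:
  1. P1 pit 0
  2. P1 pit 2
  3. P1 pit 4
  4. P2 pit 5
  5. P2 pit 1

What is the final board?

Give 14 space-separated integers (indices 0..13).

Move 1: P1 pit0 -> P1=[0,3,6,6,3,2](0) P2=[5,2,4,2,5,5](0)
Move 2: P1 pit2 -> P1=[0,3,0,7,4,3](1) P2=[6,3,4,2,5,5](0)
Move 3: P1 pit4 -> P1=[0,3,0,7,0,4](2) P2=[7,4,4,2,5,5](0)
Move 4: P2 pit5 -> P1=[1,4,1,8,0,4](2) P2=[7,4,4,2,5,0](1)
Move 5: P2 pit1 -> P1=[0,4,1,8,0,4](2) P2=[7,0,5,3,6,0](3)

Answer: 0 4 1 8 0 4 2 7 0 5 3 6 0 3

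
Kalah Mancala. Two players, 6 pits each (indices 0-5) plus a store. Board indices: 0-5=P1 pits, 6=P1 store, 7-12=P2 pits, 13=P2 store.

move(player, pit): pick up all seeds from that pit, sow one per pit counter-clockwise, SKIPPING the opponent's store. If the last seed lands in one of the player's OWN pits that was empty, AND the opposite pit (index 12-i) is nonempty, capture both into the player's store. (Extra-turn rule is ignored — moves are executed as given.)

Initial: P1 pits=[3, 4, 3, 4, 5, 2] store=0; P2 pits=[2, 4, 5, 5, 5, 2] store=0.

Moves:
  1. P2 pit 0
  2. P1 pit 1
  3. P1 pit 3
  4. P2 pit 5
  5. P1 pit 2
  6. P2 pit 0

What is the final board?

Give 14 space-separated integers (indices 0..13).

Answer: 4 0 0 1 8 5 2 0 7 6 5 5 0 1

Derivation:
Move 1: P2 pit0 -> P1=[3,4,3,4,5,2](0) P2=[0,5,6,5,5,2](0)
Move 2: P1 pit1 -> P1=[3,0,4,5,6,3](0) P2=[0,5,6,5,5,2](0)
Move 3: P1 pit3 -> P1=[3,0,4,0,7,4](1) P2=[1,6,6,5,5,2](0)
Move 4: P2 pit5 -> P1=[4,0,4,0,7,4](1) P2=[1,6,6,5,5,0](1)
Move 5: P1 pit2 -> P1=[4,0,0,1,8,5](2) P2=[1,6,6,5,5,0](1)
Move 6: P2 pit0 -> P1=[4,0,0,1,8,5](2) P2=[0,7,6,5,5,0](1)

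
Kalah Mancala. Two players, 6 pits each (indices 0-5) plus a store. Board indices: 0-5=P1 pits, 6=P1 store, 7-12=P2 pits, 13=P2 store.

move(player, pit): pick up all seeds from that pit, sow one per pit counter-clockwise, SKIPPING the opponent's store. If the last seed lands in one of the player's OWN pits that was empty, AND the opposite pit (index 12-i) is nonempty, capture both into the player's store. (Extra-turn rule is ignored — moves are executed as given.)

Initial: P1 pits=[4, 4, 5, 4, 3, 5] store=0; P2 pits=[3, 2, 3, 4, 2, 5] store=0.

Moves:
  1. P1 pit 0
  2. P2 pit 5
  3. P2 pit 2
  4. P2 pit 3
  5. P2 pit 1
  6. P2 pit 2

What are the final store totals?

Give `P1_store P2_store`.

Answer: 0 12

Derivation:
Move 1: P1 pit0 -> P1=[0,5,6,5,4,5](0) P2=[3,2,3,4,2,5](0)
Move 2: P2 pit5 -> P1=[1,6,7,6,4,5](0) P2=[3,2,3,4,2,0](1)
Move 3: P2 pit2 -> P1=[0,6,7,6,4,5](0) P2=[3,2,0,5,3,0](3)
Move 4: P2 pit3 -> P1=[1,7,7,6,4,5](0) P2=[3,2,0,0,4,1](4)
Move 5: P2 pit1 -> P1=[1,7,0,6,4,5](0) P2=[3,0,1,0,4,1](12)
Move 6: P2 pit2 -> P1=[1,7,0,6,4,5](0) P2=[3,0,0,1,4,1](12)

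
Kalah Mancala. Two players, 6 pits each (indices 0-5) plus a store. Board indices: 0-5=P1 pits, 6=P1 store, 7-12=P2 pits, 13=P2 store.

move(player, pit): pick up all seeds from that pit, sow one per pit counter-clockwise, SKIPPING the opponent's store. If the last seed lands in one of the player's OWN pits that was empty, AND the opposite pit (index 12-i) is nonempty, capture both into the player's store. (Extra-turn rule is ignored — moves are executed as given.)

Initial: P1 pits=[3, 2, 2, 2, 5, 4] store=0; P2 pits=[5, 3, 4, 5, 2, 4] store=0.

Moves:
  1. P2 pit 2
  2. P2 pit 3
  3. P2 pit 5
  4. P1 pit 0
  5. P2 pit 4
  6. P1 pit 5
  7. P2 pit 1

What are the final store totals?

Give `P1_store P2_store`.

Move 1: P2 pit2 -> P1=[3,2,2,2,5,4](0) P2=[5,3,0,6,3,5](1)
Move 2: P2 pit3 -> P1=[4,3,3,2,5,4](0) P2=[5,3,0,0,4,6](2)
Move 3: P2 pit5 -> P1=[5,4,4,3,6,4](0) P2=[5,3,0,0,4,0](3)
Move 4: P1 pit0 -> P1=[0,5,5,4,7,5](0) P2=[5,3,0,0,4,0](3)
Move 5: P2 pit4 -> P1=[1,6,5,4,7,5](0) P2=[5,3,0,0,0,1](4)
Move 6: P1 pit5 -> P1=[1,6,5,4,7,0](1) P2=[6,4,1,1,0,1](4)
Move 7: P2 pit1 -> P1=[1,6,5,4,7,0](1) P2=[6,0,2,2,1,2](4)

Answer: 1 4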